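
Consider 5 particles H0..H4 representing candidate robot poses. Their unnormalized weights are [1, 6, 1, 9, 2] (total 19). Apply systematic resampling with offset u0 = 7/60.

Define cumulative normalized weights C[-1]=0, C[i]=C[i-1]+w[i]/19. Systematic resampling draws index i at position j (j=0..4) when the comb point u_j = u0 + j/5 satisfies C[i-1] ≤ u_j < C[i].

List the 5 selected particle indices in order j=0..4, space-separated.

1 1 3 3 4

C = [1/19, 7/19, 8/19, 17/19, 1]
j=0: u_0=7/60 ∈ [1/19, 7/19) → index 1
j=1: u_1=19/60 ∈ [1/19, 7/19) → index 1
j=2: u_2=31/60 ∈ [8/19, 17/19) → index 3
j=3: u_3=43/60 ∈ [8/19, 17/19) → index 3
j=4: u_4=11/12 ∈ [17/19, 1) → index 4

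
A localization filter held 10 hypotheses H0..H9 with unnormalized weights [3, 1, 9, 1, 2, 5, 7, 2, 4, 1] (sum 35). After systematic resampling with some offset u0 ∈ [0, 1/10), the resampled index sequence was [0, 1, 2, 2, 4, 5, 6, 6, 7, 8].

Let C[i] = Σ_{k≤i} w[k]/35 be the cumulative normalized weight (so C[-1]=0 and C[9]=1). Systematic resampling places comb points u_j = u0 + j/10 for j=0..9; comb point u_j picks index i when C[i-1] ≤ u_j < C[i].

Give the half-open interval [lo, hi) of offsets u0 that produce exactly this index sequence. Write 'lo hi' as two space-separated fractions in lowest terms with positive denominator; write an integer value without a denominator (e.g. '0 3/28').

0 1/70

C = [3/35, 4/35, 13/35, 2/5, 16/35, 3/5, 4/5, 6/7, 34/35, 1]
j=0 picked index 0: u0 ∈ [0, 3/35)
j=1 picked index 1: u0 ∈ [-1/70, 1/70)
j=2 picked index 2: u0 ∈ [-3/35, 6/35)
j=3 picked index 2: u0 ∈ [-13/70, 1/14)
j=4 picked index 4: u0 ∈ [0, 2/35)
j=5 picked index 5: u0 ∈ [-3/70, 1/10)
j=6 picked index 6: u0 ∈ [0, 1/5)
j=7 picked index 6: u0 ∈ [-1/10, 1/10)
j=8 picked index 7: u0 ∈ [0, 2/35)
j=9 picked index 8: u0 ∈ [-3/70, 1/14)
intersection: [0, 1/70)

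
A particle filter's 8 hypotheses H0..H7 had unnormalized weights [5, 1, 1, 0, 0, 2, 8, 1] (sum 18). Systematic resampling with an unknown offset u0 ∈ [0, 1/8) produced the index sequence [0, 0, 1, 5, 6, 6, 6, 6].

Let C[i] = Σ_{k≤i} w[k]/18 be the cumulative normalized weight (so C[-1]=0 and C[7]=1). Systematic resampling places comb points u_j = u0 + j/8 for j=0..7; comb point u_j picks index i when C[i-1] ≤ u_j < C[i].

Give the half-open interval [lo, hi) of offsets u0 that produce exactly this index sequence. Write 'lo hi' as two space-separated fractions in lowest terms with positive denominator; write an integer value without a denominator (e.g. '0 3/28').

C = [5/18, 1/3, 7/18, 7/18, 7/18, 1/2, 17/18, 1]
j=0 picked index 0: u0 ∈ [0, 5/18)
j=1 picked index 0: u0 ∈ [-1/8, 11/72)
j=2 picked index 1: u0 ∈ [1/36, 1/12)
j=3 picked index 5: u0 ∈ [1/72, 1/8)
j=4 picked index 6: u0 ∈ [0, 4/9)
j=5 picked index 6: u0 ∈ [-1/8, 23/72)
j=6 picked index 6: u0 ∈ [-1/4, 7/36)
j=7 picked index 6: u0 ∈ [-3/8, 5/72)
intersection: [1/36, 5/72)

1/36 5/72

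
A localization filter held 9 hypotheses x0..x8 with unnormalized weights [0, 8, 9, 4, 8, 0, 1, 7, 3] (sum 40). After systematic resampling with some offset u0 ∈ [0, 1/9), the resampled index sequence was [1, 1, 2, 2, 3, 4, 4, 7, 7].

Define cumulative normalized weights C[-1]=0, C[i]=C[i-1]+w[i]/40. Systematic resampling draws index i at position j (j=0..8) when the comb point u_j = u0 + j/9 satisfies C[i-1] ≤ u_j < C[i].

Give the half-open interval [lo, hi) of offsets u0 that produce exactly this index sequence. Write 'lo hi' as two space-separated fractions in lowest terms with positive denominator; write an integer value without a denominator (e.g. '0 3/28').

C = [0, 1/5, 17/40, 21/40, 29/40, 29/40, 3/4, 37/40, 1]
j=0 picked index 1: u0 ∈ [0, 1/5)
j=1 picked index 1: u0 ∈ [-1/9, 4/45)
j=2 picked index 2: u0 ∈ [-1/45, 73/360)
j=3 picked index 2: u0 ∈ [-2/15, 11/120)
j=4 picked index 3: u0 ∈ [-7/360, 29/360)
j=5 picked index 4: u0 ∈ [-11/360, 61/360)
j=6 picked index 4: u0 ∈ [-17/120, 7/120)
j=7 picked index 7: u0 ∈ [-1/36, 53/360)
j=8 picked index 7: u0 ∈ [-5/36, 13/360)
intersection: [0, 13/360)

0 13/360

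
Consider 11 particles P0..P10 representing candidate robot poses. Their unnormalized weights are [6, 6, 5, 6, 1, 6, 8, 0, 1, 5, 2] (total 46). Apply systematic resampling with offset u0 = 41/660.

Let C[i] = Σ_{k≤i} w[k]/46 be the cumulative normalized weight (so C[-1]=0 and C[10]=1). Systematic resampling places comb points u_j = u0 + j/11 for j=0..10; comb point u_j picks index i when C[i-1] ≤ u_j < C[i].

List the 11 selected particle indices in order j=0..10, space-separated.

C = [3/23, 6/23, 17/46, 1/2, 12/23, 15/23, 19/23, 19/23, 39/46, 22/23, 1]
j=0: u_0=41/660 ∈ [0, 3/23) → index 0
j=1: u_1=101/660 ∈ [3/23, 6/23) → index 1
j=2: u_2=161/660 ∈ [3/23, 6/23) → index 1
j=3: u_3=221/660 ∈ [6/23, 17/46) → index 2
j=4: u_4=281/660 ∈ [17/46, 1/2) → index 3
j=5: u_5=31/60 ∈ [1/2, 12/23) → index 4
j=6: u_6=401/660 ∈ [12/23, 15/23) → index 5
j=7: u_7=461/660 ∈ [15/23, 19/23) → index 6
j=8: u_8=521/660 ∈ [15/23, 19/23) → index 6
j=9: u_9=581/660 ∈ [39/46, 22/23) → index 9
j=10: u_10=641/660 ∈ [22/23, 1) → index 10

0 1 1 2 3 4 5 6 6 9 10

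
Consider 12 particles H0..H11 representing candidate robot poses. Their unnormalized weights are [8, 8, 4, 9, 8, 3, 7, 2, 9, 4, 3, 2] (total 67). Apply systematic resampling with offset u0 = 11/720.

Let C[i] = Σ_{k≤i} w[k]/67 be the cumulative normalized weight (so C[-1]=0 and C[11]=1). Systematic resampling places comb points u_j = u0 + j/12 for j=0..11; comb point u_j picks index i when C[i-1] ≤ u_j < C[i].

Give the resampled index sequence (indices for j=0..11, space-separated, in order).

0 0 1 2 3 3 4 6 6 8 8 10

C = [8/67, 16/67, 20/67, 29/67, 37/67, 40/67, 47/67, 49/67, 58/67, 62/67, 65/67, 1]
j=0: u_0=11/720 ∈ [0, 8/67) → index 0
j=1: u_1=71/720 ∈ [0, 8/67) → index 0
j=2: u_2=131/720 ∈ [8/67, 16/67) → index 1
j=3: u_3=191/720 ∈ [16/67, 20/67) → index 2
j=4: u_4=251/720 ∈ [20/67, 29/67) → index 3
j=5: u_5=311/720 ∈ [20/67, 29/67) → index 3
j=6: u_6=371/720 ∈ [29/67, 37/67) → index 4
j=7: u_7=431/720 ∈ [40/67, 47/67) → index 6
j=8: u_8=491/720 ∈ [40/67, 47/67) → index 6
j=9: u_9=551/720 ∈ [49/67, 58/67) → index 8
j=10: u_10=611/720 ∈ [49/67, 58/67) → index 8
j=11: u_11=671/720 ∈ [62/67, 65/67) → index 10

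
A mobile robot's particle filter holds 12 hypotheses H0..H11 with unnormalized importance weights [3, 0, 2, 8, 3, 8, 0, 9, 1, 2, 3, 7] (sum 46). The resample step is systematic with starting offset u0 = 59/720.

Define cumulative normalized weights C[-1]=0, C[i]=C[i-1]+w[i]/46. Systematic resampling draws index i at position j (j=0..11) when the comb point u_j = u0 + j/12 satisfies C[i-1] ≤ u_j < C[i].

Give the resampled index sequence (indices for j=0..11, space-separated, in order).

2 3 3 4 5 5 7 7 9 10 11 11

C = [3/46, 3/46, 5/46, 13/46, 8/23, 12/23, 12/23, 33/46, 17/23, 18/23, 39/46, 1]
j=0: u_0=59/720 ∈ [3/46, 5/46) → index 2
j=1: u_1=119/720 ∈ [5/46, 13/46) → index 3
j=2: u_2=179/720 ∈ [5/46, 13/46) → index 3
j=3: u_3=239/720 ∈ [13/46, 8/23) → index 4
j=4: u_4=299/720 ∈ [8/23, 12/23) → index 5
j=5: u_5=359/720 ∈ [8/23, 12/23) → index 5
j=6: u_6=419/720 ∈ [12/23, 33/46) → index 7
j=7: u_7=479/720 ∈ [12/23, 33/46) → index 7
j=8: u_8=539/720 ∈ [17/23, 18/23) → index 9
j=9: u_9=599/720 ∈ [18/23, 39/46) → index 10
j=10: u_10=659/720 ∈ [39/46, 1) → index 11
j=11: u_11=719/720 ∈ [39/46, 1) → index 11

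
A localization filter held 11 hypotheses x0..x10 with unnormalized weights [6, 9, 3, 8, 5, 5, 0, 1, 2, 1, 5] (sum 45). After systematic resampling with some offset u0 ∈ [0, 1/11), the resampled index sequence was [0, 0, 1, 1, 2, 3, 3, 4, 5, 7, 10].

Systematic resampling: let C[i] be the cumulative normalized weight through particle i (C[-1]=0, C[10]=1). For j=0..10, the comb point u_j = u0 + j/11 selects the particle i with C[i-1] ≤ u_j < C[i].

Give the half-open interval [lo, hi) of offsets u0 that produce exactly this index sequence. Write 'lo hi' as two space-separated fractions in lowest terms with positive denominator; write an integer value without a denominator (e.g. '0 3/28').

0 2/495

C = [2/15, 1/3, 2/5, 26/45, 31/45, 4/5, 4/5, 37/45, 13/15, 8/9, 1]
j=0 picked index 0: u0 ∈ [0, 2/15)
j=1 picked index 0: u0 ∈ [-1/11, 7/165)
j=2 picked index 1: u0 ∈ [-8/165, 5/33)
j=3 picked index 1: u0 ∈ [-23/165, 2/33)
j=4 picked index 2: u0 ∈ [-1/33, 2/55)
j=5 picked index 3: u0 ∈ [-3/55, 61/495)
j=6 picked index 3: u0 ∈ [-8/55, 16/495)
j=7 picked index 4: u0 ∈ [-29/495, 26/495)
j=8 picked index 5: u0 ∈ [-19/495, 4/55)
j=9 picked index 7: u0 ∈ [-1/55, 2/495)
j=10 picked index 10: u0 ∈ [-2/99, 1/11)
intersection: [0, 2/495)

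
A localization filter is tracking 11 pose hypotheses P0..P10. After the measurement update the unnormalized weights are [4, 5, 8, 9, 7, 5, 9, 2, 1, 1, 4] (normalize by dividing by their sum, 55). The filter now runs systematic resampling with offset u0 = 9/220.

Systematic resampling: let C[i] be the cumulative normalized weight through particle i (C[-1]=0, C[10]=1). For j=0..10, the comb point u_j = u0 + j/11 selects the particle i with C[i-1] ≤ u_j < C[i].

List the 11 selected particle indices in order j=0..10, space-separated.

0 1 2 3 3 4 4 5 6 7 10

C = [4/55, 9/55, 17/55, 26/55, 3/5, 38/55, 47/55, 49/55, 10/11, 51/55, 1]
j=0: u_0=9/220 ∈ [0, 4/55) → index 0
j=1: u_1=29/220 ∈ [4/55, 9/55) → index 1
j=2: u_2=49/220 ∈ [9/55, 17/55) → index 2
j=3: u_3=69/220 ∈ [17/55, 26/55) → index 3
j=4: u_4=89/220 ∈ [17/55, 26/55) → index 3
j=5: u_5=109/220 ∈ [26/55, 3/5) → index 4
j=6: u_6=129/220 ∈ [26/55, 3/5) → index 4
j=7: u_7=149/220 ∈ [3/5, 38/55) → index 5
j=8: u_8=169/220 ∈ [38/55, 47/55) → index 6
j=9: u_9=189/220 ∈ [47/55, 49/55) → index 7
j=10: u_10=19/20 ∈ [51/55, 1) → index 10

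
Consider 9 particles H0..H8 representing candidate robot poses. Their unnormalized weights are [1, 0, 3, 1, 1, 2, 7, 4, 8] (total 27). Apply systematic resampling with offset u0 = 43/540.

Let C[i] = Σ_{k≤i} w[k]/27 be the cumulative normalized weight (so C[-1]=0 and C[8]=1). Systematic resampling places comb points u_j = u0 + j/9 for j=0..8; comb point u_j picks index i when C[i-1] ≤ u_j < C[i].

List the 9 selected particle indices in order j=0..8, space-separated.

C = [1/27, 1/27, 4/27, 5/27, 2/9, 8/27, 5/9, 19/27, 1]
j=0: u_0=43/540 ∈ [1/27, 4/27) → index 2
j=1: u_1=103/540 ∈ [5/27, 2/9) → index 4
j=2: u_2=163/540 ∈ [8/27, 5/9) → index 6
j=3: u_3=223/540 ∈ [8/27, 5/9) → index 6
j=4: u_4=283/540 ∈ [8/27, 5/9) → index 6
j=5: u_5=343/540 ∈ [5/9, 19/27) → index 7
j=6: u_6=403/540 ∈ [19/27, 1) → index 8
j=7: u_7=463/540 ∈ [19/27, 1) → index 8
j=8: u_8=523/540 ∈ [19/27, 1) → index 8

2 4 6 6 6 7 8 8 8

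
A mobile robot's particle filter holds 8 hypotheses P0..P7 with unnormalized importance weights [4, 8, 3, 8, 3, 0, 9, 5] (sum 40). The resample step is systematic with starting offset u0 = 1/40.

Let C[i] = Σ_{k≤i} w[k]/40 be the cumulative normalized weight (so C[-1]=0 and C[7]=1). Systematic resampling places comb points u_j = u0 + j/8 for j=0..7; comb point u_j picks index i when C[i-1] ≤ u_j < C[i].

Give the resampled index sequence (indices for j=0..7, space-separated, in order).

C = [1/10, 3/10, 3/8, 23/40, 13/20, 13/20, 7/8, 1]
j=0: u_0=1/40 ∈ [0, 1/10) → index 0
j=1: u_1=3/20 ∈ [1/10, 3/10) → index 1
j=2: u_2=11/40 ∈ [1/10, 3/10) → index 1
j=3: u_3=2/5 ∈ [3/8, 23/40) → index 3
j=4: u_4=21/40 ∈ [3/8, 23/40) → index 3
j=5: u_5=13/20 ∈ [13/20, 7/8) → index 6
j=6: u_6=31/40 ∈ [13/20, 7/8) → index 6
j=7: u_7=9/10 ∈ [7/8, 1) → index 7

0 1 1 3 3 6 6 7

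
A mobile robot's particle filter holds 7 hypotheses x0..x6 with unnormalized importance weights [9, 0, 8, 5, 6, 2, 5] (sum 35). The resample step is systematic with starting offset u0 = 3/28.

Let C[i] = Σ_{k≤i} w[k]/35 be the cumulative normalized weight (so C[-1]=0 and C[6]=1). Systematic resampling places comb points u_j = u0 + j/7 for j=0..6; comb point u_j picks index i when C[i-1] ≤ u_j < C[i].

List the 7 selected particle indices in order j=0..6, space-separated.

C = [9/35, 9/35, 17/35, 22/35, 4/5, 6/7, 1]
j=0: u_0=3/28 ∈ [0, 9/35) → index 0
j=1: u_1=1/4 ∈ [0, 9/35) → index 0
j=2: u_2=11/28 ∈ [9/35, 17/35) → index 2
j=3: u_3=15/28 ∈ [17/35, 22/35) → index 3
j=4: u_4=19/28 ∈ [22/35, 4/5) → index 4
j=5: u_5=23/28 ∈ [4/5, 6/7) → index 5
j=6: u_6=27/28 ∈ [6/7, 1) → index 6

0 0 2 3 4 5 6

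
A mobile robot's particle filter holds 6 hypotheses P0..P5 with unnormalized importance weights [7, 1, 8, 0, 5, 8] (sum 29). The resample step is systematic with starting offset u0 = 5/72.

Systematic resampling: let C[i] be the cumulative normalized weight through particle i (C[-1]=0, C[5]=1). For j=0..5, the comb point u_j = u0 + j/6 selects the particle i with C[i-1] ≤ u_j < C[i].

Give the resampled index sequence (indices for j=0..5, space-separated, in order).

0 0 2 4 5 5

C = [7/29, 8/29, 16/29, 16/29, 21/29, 1]
j=0: u_0=5/72 ∈ [0, 7/29) → index 0
j=1: u_1=17/72 ∈ [0, 7/29) → index 0
j=2: u_2=29/72 ∈ [8/29, 16/29) → index 2
j=3: u_3=41/72 ∈ [16/29, 21/29) → index 4
j=4: u_4=53/72 ∈ [21/29, 1) → index 5
j=5: u_5=65/72 ∈ [21/29, 1) → index 5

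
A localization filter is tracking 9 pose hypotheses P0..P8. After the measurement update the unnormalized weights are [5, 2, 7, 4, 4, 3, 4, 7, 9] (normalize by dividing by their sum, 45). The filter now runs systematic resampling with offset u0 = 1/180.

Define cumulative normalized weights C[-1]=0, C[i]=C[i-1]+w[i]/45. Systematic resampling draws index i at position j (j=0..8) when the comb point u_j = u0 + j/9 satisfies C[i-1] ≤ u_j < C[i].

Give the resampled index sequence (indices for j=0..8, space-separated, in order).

C = [1/9, 7/45, 14/45, 2/5, 22/45, 5/9, 29/45, 4/5, 1]
j=0: u_0=1/180 ∈ [0, 1/9) → index 0
j=1: u_1=7/60 ∈ [1/9, 7/45) → index 1
j=2: u_2=41/180 ∈ [7/45, 14/45) → index 2
j=3: u_3=61/180 ∈ [14/45, 2/5) → index 3
j=4: u_4=9/20 ∈ [2/5, 22/45) → index 4
j=5: u_5=101/180 ∈ [5/9, 29/45) → index 6
j=6: u_6=121/180 ∈ [29/45, 4/5) → index 7
j=7: u_7=47/60 ∈ [29/45, 4/5) → index 7
j=8: u_8=161/180 ∈ [4/5, 1) → index 8

0 1 2 3 4 6 7 7 8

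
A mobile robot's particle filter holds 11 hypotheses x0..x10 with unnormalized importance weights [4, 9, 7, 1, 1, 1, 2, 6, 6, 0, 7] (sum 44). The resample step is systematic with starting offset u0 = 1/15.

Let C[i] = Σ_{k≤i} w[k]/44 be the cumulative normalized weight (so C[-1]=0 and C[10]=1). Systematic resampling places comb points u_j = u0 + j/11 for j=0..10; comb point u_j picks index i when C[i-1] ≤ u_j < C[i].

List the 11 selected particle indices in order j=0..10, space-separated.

0 1 1 2 2 5 7 7 8 10 10

C = [1/11, 13/44, 5/11, 21/44, 1/2, 23/44, 25/44, 31/44, 37/44, 37/44, 1]
j=0: u_0=1/15 ∈ [0, 1/11) → index 0
j=1: u_1=26/165 ∈ [1/11, 13/44) → index 1
j=2: u_2=41/165 ∈ [1/11, 13/44) → index 1
j=3: u_3=56/165 ∈ [13/44, 5/11) → index 2
j=4: u_4=71/165 ∈ [13/44, 5/11) → index 2
j=5: u_5=86/165 ∈ [1/2, 23/44) → index 5
j=6: u_6=101/165 ∈ [25/44, 31/44) → index 7
j=7: u_7=116/165 ∈ [25/44, 31/44) → index 7
j=8: u_8=131/165 ∈ [31/44, 37/44) → index 8
j=9: u_9=146/165 ∈ [37/44, 1) → index 10
j=10: u_10=161/165 ∈ [37/44, 1) → index 10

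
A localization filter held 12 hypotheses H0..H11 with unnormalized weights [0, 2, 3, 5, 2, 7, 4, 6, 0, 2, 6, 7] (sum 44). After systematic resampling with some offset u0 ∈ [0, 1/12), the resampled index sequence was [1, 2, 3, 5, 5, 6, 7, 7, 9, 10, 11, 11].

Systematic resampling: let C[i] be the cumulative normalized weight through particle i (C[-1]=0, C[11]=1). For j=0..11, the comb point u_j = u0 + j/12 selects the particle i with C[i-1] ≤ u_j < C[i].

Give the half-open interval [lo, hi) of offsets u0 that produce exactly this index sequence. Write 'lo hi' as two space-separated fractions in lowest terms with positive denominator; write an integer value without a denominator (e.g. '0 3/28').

C = [0, 1/22, 5/44, 5/22, 3/11, 19/44, 23/44, 29/44, 29/44, 31/44, 37/44, 1]
j=0 picked index 1: u0 ∈ [0, 1/22)
j=1 picked index 2: u0 ∈ [-5/132, 1/33)
j=2 picked index 3: u0 ∈ [-7/132, 2/33)
j=3 picked index 5: u0 ∈ [1/44, 2/11)
j=4 picked index 5: u0 ∈ [-2/33, 13/132)
j=5 picked index 6: u0 ∈ [1/66, 7/66)
j=6 picked index 7: u0 ∈ [1/44, 7/44)
j=7 picked index 7: u0 ∈ [-2/33, 5/66)
j=8 picked index 9: u0 ∈ [-1/132, 5/132)
j=9 picked index 10: u0 ∈ [-1/22, 1/11)
j=10 picked index 11: u0 ∈ [1/132, 1/6)
j=11 picked index 11: u0 ∈ [-5/66, 1/12)
intersection: [1/44, 1/33)

1/44 1/33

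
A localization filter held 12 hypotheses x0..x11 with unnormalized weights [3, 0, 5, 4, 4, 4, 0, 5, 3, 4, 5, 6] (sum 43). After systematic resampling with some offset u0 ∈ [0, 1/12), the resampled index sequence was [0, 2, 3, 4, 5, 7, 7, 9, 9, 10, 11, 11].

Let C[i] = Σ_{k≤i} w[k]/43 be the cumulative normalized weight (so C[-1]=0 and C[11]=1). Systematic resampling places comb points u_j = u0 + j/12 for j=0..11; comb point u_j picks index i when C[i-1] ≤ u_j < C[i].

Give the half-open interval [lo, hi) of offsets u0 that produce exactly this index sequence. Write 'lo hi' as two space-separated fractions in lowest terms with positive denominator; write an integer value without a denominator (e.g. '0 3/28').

C = [3/43, 3/43, 8/43, 12/43, 16/43, 20/43, 20/43, 25/43, 28/43, 32/43, 37/43, 1]
j=0 picked index 0: u0 ∈ [0, 3/43)
j=1 picked index 2: u0 ∈ [-7/516, 53/516)
j=2 picked index 3: u0 ∈ [5/258, 29/258)
j=3 picked index 4: u0 ∈ [5/172, 21/172)
j=4 picked index 5: u0 ∈ [5/129, 17/129)
j=5 picked index 7: u0 ∈ [25/516, 85/516)
j=6 picked index 7: u0 ∈ [-3/86, 7/86)
j=7 picked index 9: u0 ∈ [35/516, 83/516)
j=8 picked index 9: u0 ∈ [-2/129, 10/129)
j=9 picked index 10: u0 ∈ [-1/172, 19/172)
j=10 picked index 11: u0 ∈ [7/258, 1/6)
j=11 picked index 11: u0 ∈ [-29/516, 1/12)
intersection: [35/516, 3/43)

35/516 3/43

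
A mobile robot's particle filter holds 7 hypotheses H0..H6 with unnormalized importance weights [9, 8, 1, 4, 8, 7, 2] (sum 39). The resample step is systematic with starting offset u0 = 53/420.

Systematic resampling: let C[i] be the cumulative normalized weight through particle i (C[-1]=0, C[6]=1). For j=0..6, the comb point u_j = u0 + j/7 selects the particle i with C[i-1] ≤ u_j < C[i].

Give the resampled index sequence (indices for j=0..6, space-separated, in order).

0 1 1 3 4 5 6

C = [3/13, 17/39, 6/13, 22/39, 10/13, 37/39, 1]
j=0: u_0=53/420 ∈ [0, 3/13) → index 0
j=1: u_1=113/420 ∈ [3/13, 17/39) → index 1
j=2: u_2=173/420 ∈ [3/13, 17/39) → index 1
j=3: u_3=233/420 ∈ [6/13, 22/39) → index 3
j=4: u_4=293/420 ∈ [22/39, 10/13) → index 4
j=5: u_5=353/420 ∈ [10/13, 37/39) → index 5
j=6: u_6=59/60 ∈ [37/39, 1) → index 6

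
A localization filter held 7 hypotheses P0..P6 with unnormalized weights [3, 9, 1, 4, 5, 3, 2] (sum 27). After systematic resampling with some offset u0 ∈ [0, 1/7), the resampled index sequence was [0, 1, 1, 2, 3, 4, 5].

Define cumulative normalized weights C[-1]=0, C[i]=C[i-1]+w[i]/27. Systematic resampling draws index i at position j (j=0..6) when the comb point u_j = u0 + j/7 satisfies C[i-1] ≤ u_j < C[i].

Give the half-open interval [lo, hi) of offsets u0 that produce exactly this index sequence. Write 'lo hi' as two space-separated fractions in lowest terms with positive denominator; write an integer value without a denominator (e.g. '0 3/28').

1/63 10/189

C = [1/9, 4/9, 13/27, 17/27, 22/27, 25/27, 1]
j=0 picked index 0: u0 ∈ [0, 1/9)
j=1 picked index 1: u0 ∈ [-2/63, 19/63)
j=2 picked index 1: u0 ∈ [-11/63, 10/63)
j=3 picked index 2: u0 ∈ [1/63, 10/189)
j=4 picked index 3: u0 ∈ [-17/189, 11/189)
j=5 picked index 4: u0 ∈ [-16/189, 19/189)
j=6 picked index 5: u0 ∈ [-8/189, 13/189)
intersection: [1/63, 10/189)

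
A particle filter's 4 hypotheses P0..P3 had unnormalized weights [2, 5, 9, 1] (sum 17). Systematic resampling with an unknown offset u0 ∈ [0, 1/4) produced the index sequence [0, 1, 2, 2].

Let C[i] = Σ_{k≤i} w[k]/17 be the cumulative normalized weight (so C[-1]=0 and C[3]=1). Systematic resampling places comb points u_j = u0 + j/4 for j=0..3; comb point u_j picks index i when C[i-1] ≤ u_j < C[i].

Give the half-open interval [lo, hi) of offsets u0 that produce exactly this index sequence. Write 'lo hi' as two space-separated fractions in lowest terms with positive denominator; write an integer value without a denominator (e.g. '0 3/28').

C = [2/17, 7/17, 16/17, 1]
j=0 picked index 0: u0 ∈ [0, 2/17)
j=1 picked index 1: u0 ∈ [-9/68, 11/68)
j=2 picked index 2: u0 ∈ [-3/34, 15/34)
j=3 picked index 2: u0 ∈ [-23/68, 13/68)
intersection: [0, 2/17)

0 2/17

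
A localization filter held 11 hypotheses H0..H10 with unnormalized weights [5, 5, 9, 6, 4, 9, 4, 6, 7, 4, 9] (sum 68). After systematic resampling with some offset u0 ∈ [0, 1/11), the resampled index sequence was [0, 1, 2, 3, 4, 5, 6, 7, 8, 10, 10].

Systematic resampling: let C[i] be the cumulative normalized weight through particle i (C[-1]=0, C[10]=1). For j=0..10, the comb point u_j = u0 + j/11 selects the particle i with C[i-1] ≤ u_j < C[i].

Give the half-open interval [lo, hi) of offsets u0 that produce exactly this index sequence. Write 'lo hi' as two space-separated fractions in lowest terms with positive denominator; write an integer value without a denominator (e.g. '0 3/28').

37/748 21/374

C = [5/68, 5/34, 19/68, 25/68, 29/68, 19/34, 21/34, 12/17, 55/68, 59/68, 1]
j=0 picked index 0: u0 ∈ [0, 5/68)
j=1 picked index 1: u0 ∈ [-13/748, 21/374)
j=2 picked index 2: u0 ∈ [-13/374, 73/748)
j=3 picked index 3: u0 ∈ [5/748, 71/748)
j=4 picked index 4: u0 ∈ [3/748, 47/748)
j=5 picked index 5: u0 ∈ [-21/748, 39/374)
j=6 picked index 6: u0 ∈ [5/374, 27/374)
j=7 picked index 7: u0 ∈ [-7/374, 13/187)
j=8 picked index 8: u0 ∈ [-4/187, 61/748)
j=9 picked index 10: u0 ∈ [37/748, 2/11)
j=10 picked index 10: u0 ∈ [-31/748, 1/11)
intersection: [37/748, 21/374)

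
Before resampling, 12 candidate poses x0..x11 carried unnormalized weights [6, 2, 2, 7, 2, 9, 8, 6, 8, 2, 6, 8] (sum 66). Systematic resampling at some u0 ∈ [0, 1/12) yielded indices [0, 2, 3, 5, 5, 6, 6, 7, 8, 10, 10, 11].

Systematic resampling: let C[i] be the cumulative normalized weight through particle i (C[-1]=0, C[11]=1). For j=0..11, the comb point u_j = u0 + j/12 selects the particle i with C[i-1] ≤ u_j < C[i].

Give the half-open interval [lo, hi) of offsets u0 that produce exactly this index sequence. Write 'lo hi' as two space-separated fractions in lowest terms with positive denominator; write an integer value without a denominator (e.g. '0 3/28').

C = [1/11, 4/33, 5/33, 17/66, 19/66, 14/33, 6/11, 7/11, 25/33, 26/33, 29/33, 1]
j=0 picked index 0: u0 ∈ [0, 1/11)
j=1 picked index 2: u0 ∈ [5/132, 3/44)
j=2 picked index 3: u0 ∈ [-1/66, 1/11)
j=3 picked index 5: u0 ∈ [5/132, 23/132)
j=4 picked index 5: u0 ∈ [-1/22, 1/11)
j=5 picked index 6: u0 ∈ [1/132, 17/132)
j=6 picked index 6: u0 ∈ [-5/66, 1/22)
j=7 picked index 7: u0 ∈ [-5/132, 7/132)
j=8 picked index 8: u0 ∈ [-1/33, 1/11)
j=9 picked index 10: u0 ∈ [5/132, 17/132)
j=10 picked index 10: u0 ∈ [-1/22, 1/22)
j=11 picked index 11: u0 ∈ [-5/132, 1/12)
intersection: [5/132, 1/22)

5/132 1/22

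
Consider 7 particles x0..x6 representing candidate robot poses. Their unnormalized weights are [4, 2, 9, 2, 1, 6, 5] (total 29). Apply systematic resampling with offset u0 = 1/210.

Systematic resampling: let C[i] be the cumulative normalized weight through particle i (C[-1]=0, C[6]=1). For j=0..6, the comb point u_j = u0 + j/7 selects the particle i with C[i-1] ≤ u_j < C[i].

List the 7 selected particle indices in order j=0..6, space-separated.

C = [4/29, 6/29, 15/29, 17/29, 18/29, 24/29, 1]
j=0: u_0=1/210 ∈ [0, 4/29) → index 0
j=1: u_1=31/210 ∈ [4/29, 6/29) → index 1
j=2: u_2=61/210 ∈ [6/29, 15/29) → index 2
j=3: u_3=13/30 ∈ [6/29, 15/29) → index 2
j=4: u_4=121/210 ∈ [15/29, 17/29) → index 3
j=5: u_5=151/210 ∈ [18/29, 24/29) → index 5
j=6: u_6=181/210 ∈ [24/29, 1) → index 6

0 1 2 2 3 5 6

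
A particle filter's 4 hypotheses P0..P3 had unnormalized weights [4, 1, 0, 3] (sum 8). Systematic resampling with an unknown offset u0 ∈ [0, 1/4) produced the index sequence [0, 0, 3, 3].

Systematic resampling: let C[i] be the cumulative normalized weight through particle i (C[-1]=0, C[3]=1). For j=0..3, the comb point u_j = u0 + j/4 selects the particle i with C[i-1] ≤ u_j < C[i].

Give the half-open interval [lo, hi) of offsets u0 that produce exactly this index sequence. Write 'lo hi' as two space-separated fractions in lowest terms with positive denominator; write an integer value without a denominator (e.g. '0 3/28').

C = [1/2, 5/8, 5/8, 1]
j=0 picked index 0: u0 ∈ [0, 1/2)
j=1 picked index 0: u0 ∈ [-1/4, 1/4)
j=2 picked index 3: u0 ∈ [1/8, 1/2)
j=3 picked index 3: u0 ∈ [-1/8, 1/4)
intersection: [1/8, 1/4)

1/8 1/4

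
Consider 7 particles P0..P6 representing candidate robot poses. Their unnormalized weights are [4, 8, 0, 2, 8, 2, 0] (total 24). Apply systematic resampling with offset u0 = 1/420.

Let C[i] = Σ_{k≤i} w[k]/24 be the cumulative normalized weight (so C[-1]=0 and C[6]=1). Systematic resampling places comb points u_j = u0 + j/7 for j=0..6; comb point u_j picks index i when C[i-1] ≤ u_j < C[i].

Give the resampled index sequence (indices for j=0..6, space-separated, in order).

C = [1/6, 1/2, 1/2, 7/12, 11/12, 1, 1]
j=0: u_0=1/420 ∈ [0, 1/6) → index 0
j=1: u_1=61/420 ∈ [0, 1/6) → index 0
j=2: u_2=121/420 ∈ [1/6, 1/2) → index 1
j=3: u_3=181/420 ∈ [1/6, 1/2) → index 1
j=4: u_4=241/420 ∈ [1/2, 7/12) → index 3
j=5: u_5=43/60 ∈ [7/12, 11/12) → index 4
j=6: u_6=361/420 ∈ [7/12, 11/12) → index 4

0 0 1 1 3 4 4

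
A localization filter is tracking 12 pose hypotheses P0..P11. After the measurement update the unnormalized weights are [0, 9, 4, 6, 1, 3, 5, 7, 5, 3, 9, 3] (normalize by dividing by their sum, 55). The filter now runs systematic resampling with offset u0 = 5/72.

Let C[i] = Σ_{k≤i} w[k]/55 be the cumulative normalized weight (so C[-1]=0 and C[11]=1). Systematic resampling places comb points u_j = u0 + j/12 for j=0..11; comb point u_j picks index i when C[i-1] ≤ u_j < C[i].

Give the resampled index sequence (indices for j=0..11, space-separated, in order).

C = [0, 9/55, 13/55, 19/55, 4/11, 23/55, 28/55, 7/11, 8/11, 43/55, 52/55, 1]
j=0: u_0=5/72 ∈ [0, 9/55) → index 1
j=1: u_1=11/72 ∈ [0, 9/55) → index 1
j=2: u_2=17/72 ∈ [9/55, 13/55) → index 2
j=3: u_3=23/72 ∈ [13/55, 19/55) → index 3
j=4: u_4=29/72 ∈ [4/11, 23/55) → index 5
j=5: u_5=35/72 ∈ [23/55, 28/55) → index 6
j=6: u_6=41/72 ∈ [28/55, 7/11) → index 7
j=7: u_7=47/72 ∈ [7/11, 8/11) → index 8
j=8: u_8=53/72 ∈ [8/11, 43/55) → index 9
j=9: u_9=59/72 ∈ [43/55, 52/55) → index 10
j=10: u_10=65/72 ∈ [43/55, 52/55) → index 10
j=11: u_11=71/72 ∈ [52/55, 1) → index 11

1 1 2 3 5 6 7 8 9 10 10 11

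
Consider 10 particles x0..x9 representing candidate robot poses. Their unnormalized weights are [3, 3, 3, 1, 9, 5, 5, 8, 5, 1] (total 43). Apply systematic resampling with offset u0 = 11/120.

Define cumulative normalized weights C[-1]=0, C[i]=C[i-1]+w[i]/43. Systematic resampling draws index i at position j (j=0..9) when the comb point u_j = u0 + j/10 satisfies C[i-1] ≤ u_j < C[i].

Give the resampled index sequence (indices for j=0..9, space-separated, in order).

C = [3/43, 6/43, 9/43, 10/43, 19/43, 24/43, 29/43, 37/43, 42/43, 1]
j=0: u_0=11/120 ∈ [3/43, 6/43) → index 1
j=1: u_1=23/120 ∈ [6/43, 9/43) → index 2
j=2: u_2=7/24 ∈ [10/43, 19/43) → index 4
j=3: u_3=47/120 ∈ [10/43, 19/43) → index 4
j=4: u_4=59/120 ∈ [19/43, 24/43) → index 5
j=5: u_5=71/120 ∈ [24/43, 29/43) → index 6
j=6: u_6=83/120 ∈ [29/43, 37/43) → index 7
j=7: u_7=19/24 ∈ [29/43, 37/43) → index 7
j=8: u_8=107/120 ∈ [37/43, 42/43) → index 8
j=9: u_9=119/120 ∈ [42/43, 1) → index 9

1 2 4 4 5 6 7 7 8 9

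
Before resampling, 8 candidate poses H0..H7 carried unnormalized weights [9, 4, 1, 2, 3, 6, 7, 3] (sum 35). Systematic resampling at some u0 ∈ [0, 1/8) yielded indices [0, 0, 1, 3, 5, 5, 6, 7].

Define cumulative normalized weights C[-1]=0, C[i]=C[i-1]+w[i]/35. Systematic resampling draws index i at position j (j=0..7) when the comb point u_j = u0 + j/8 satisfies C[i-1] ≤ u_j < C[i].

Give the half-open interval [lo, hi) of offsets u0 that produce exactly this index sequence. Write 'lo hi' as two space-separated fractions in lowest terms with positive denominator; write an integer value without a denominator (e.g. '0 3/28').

3/70 23/280

C = [9/35, 13/35, 2/5, 16/35, 19/35, 5/7, 32/35, 1]
j=0 picked index 0: u0 ∈ [0, 9/35)
j=1 picked index 0: u0 ∈ [-1/8, 37/280)
j=2 picked index 1: u0 ∈ [1/140, 17/140)
j=3 picked index 3: u0 ∈ [1/40, 23/280)
j=4 picked index 5: u0 ∈ [3/70, 3/14)
j=5 picked index 5: u0 ∈ [-23/280, 5/56)
j=6 picked index 6: u0 ∈ [-1/28, 23/140)
j=7 picked index 7: u0 ∈ [11/280, 1/8)
intersection: [3/70, 23/280)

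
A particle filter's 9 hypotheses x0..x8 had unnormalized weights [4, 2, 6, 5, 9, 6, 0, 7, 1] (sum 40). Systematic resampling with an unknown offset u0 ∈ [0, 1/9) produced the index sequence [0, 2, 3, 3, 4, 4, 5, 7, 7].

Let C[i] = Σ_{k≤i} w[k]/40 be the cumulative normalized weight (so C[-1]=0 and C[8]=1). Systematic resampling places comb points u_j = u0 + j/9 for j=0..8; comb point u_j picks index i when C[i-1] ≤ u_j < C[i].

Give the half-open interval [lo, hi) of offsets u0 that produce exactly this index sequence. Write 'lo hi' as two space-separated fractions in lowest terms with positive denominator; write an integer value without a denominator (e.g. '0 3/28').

C = [1/10, 3/20, 3/10, 17/40, 13/20, 4/5, 4/5, 39/40, 1]
j=0 picked index 0: u0 ∈ [0, 1/10)
j=1 picked index 2: u0 ∈ [7/180, 17/90)
j=2 picked index 3: u0 ∈ [7/90, 73/360)
j=3 picked index 3: u0 ∈ [-1/30, 11/120)
j=4 picked index 4: u0 ∈ [-7/360, 37/180)
j=5 picked index 4: u0 ∈ [-47/360, 17/180)
j=6 picked index 5: u0 ∈ [-1/60, 2/15)
j=7 picked index 7: u0 ∈ [1/45, 71/360)
j=8 picked index 7: u0 ∈ [-4/45, 31/360)
intersection: [7/90, 31/360)

7/90 31/360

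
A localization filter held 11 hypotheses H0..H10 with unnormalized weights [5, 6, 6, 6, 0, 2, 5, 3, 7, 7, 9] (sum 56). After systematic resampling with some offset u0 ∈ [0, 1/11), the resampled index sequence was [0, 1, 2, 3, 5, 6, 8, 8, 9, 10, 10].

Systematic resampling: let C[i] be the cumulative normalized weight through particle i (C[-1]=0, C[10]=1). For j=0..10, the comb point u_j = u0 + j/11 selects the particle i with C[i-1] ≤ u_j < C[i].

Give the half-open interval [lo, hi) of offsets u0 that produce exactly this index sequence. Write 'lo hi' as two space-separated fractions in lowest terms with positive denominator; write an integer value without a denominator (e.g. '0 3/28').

C = [5/56, 11/56, 17/56, 23/56, 23/56, 25/56, 15/28, 33/56, 5/7, 47/56, 1]
j=0 picked index 0: u0 ∈ [0, 5/56)
j=1 picked index 1: u0 ∈ [-1/616, 65/616)
j=2 picked index 2: u0 ∈ [9/616, 75/616)
j=3 picked index 3: u0 ∈ [19/616, 85/616)
j=4 picked index 5: u0 ∈ [29/616, 51/616)
j=5 picked index 6: u0 ∈ [-5/616, 25/308)
j=6 picked index 8: u0 ∈ [27/616, 13/77)
j=7 picked index 8: u0 ∈ [-29/616, 6/77)
j=8 picked index 9: u0 ∈ [-1/77, 69/616)
j=9 picked index 10: u0 ∈ [13/616, 2/11)
j=10 picked index 10: u0 ∈ [-43/616, 1/11)
intersection: [29/616, 6/77)

29/616 6/77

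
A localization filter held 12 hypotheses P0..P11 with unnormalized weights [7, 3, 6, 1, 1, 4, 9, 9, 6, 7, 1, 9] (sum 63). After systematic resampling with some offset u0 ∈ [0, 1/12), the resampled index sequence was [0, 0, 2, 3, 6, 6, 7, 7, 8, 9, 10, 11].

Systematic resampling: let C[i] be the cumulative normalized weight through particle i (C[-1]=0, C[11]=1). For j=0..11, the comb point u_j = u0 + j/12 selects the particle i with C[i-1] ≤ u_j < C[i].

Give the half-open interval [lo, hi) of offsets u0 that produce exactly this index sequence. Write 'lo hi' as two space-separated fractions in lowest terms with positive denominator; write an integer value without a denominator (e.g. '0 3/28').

1/63 5/252

C = [1/9, 10/63, 16/63, 17/63, 2/7, 22/63, 31/63, 40/63, 46/63, 53/63, 6/7, 1]
j=0 picked index 0: u0 ∈ [0, 1/9)
j=1 picked index 0: u0 ∈ [-1/12, 1/36)
j=2 picked index 2: u0 ∈ [-1/126, 11/126)
j=3 picked index 3: u0 ∈ [1/252, 5/252)
j=4 picked index 6: u0 ∈ [1/63, 10/63)
j=5 picked index 6: u0 ∈ [-17/252, 19/252)
j=6 picked index 7: u0 ∈ [-1/126, 17/126)
j=7 picked index 7: u0 ∈ [-23/252, 13/252)
j=8 picked index 8: u0 ∈ [-2/63, 4/63)
j=9 picked index 9: u0 ∈ [-5/252, 23/252)
j=10 picked index 10: u0 ∈ [1/126, 1/42)
j=11 picked index 11: u0 ∈ [-5/84, 1/12)
intersection: [1/63, 5/252)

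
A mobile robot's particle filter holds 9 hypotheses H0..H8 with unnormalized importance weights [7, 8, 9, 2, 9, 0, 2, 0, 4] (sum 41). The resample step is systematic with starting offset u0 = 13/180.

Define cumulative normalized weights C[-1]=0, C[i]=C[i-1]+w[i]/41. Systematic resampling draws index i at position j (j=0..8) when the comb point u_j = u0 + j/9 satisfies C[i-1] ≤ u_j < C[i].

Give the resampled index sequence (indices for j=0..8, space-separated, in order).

0 1 1 2 2 3 4 4 8

C = [7/41, 15/41, 24/41, 26/41, 35/41, 35/41, 37/41, 37/41, 1]
j=0: u_0=13/180 ∈ [0, 7/41) → index 0
j=1: u_1=11/60 ∈ [7/41, 15/41) → index 1
j=2: u_2=53/180 ∈ [7/41, 15/41) → index 1
j=3: u_3=73/180 ∈ [15/41, 24/41) → index 2
j=4: u_4=31/60 ∈ [15/41, 24/41) → index 2
j=5: u_5=113/180 ∈ [24/41, 26/41) → index 3
j=6: u_6=133/180 ∈ [26/41, 35/41) → index 4
j=7: u_7=17/20 ∈ [26/41, 35/41) → index 4
j=8: u_8=173/180 ∈ [37/41, 1) → index 8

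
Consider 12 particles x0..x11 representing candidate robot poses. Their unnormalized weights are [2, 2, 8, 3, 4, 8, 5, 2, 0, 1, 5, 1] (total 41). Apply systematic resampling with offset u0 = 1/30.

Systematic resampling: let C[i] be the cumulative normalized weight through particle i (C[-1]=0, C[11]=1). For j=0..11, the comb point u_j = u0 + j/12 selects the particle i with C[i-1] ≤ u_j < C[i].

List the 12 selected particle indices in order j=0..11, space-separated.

C = [2/41, 4/41, 12/41, 15/41, 19/41, 27/41, 32/41, 34/41, 34/41, 35/41, 40/41, 1]
j=0: u_0=1/30 ∈ [0, 2/41) → index 0
j=1: u_1=7/60 ∈ [4/41, 12/41) → index 2
j=2: u_2=1/5 ∈ [4/41, 12/41) → index 2
j=3: u_3=17/60 ∈ [4/41, 12/41) → index 2
j=4: u_4=11/30 ∈ [15/41, 19/41) → index 4
j=5: u_5=9/20 ∈ [15/41, 19/41) → index 4
j=6: u_6=8/15 ∈ [19/41, 27/41) → index 5
j=7: u_7=37/60 ∈ [19/41, 27/41) → index 5
j=8: u_8=7/10 ∈ [27/41, 32/41) → index 6
j=9: u_9=47/60 ∈ [32/41, 34/41) → index 7
j=10: u_10=13/15 ∈ [35/41, 40/41) → index 10
j=11: u_11=19/20 ∈ [35/41, 40/41) → index 10

0 2 2 2 4 4 5 5 6 7 10 10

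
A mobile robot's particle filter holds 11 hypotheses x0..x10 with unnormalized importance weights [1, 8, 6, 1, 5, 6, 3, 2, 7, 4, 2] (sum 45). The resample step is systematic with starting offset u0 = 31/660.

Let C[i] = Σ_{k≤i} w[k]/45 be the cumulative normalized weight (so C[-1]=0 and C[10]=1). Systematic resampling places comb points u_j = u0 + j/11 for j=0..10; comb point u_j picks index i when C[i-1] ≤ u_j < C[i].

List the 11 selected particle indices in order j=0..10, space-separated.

C = [1/45, 1/5, 1/3, 16/45, 7/15, 3/5, 2/3, 32/45, 13/15, 43/45, 1]
j=0: u_0=31/660 ∈ [1/45, 1/5) → index 1
j=1: u_1=91/660 ∈ [1/45, 1/5) → index 1
j=2: u_2=151/660 ∈ [1/5, 1/3) → index 2
j=3: u_3=211/660 ∈ [1/5, 1/3) → index 2
j=4: u_4=271/660 ∈ [16/45, 7/15) → index 4
j=5: u_5=331/660 ∈ [7/15, 3/5) → index 5
j=6: u_6=391/660 ∈ [7/15, 3/5) → index 5
j=7: u_7=41/60 ∈ [2/3, 32/45) → index 7
j=8: u_8=511/660 ∈ [32/45, 13/15) → index 8
j=9: u_9=571/660 ∈ [32/45, 13/15) → index 8
j=10: u_10=631/660 ∈ [43/45, 1) → index 10

1 1 2 2 4 5 5 7 8 8 10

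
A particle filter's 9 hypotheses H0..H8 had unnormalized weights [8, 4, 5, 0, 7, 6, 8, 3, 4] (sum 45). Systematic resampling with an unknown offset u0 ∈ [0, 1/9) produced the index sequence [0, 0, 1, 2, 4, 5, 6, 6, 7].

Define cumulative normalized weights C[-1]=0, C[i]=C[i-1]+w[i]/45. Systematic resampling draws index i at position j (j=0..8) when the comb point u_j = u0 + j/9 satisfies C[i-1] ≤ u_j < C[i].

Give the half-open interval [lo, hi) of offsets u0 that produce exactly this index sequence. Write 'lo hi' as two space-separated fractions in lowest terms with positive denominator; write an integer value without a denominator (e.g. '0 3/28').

0 1/45

C = [8/45, 4/15, 17/45, 17/45, 8/15, 2/3, 38/45, 41/45, 1]
j=0 picked index 0: u0 ∈ [0, 8/45)
j=1 picked index 0: u0 ∈ [-1/9, 1/15)
j=2 picked index 1: u0 ∈ [-2/45, 2/45)
j=3 picked index 2: u0 ∈ [-1/15, 2/45)
j=4 picked index 4: u0 ∈ [-1/15, 4/45)
j=5 picked index 5: u0 ∈ [-1/45, 1/9)
j=6 picked index 6: u0 ∈ [0, 8/45)
j=7 picked index 6: u0 ∈ [-1/9, 1/15)
j=8 picked index 7: u0 ∈ [-2/45, 1/45)
intersection: [0, 1/45)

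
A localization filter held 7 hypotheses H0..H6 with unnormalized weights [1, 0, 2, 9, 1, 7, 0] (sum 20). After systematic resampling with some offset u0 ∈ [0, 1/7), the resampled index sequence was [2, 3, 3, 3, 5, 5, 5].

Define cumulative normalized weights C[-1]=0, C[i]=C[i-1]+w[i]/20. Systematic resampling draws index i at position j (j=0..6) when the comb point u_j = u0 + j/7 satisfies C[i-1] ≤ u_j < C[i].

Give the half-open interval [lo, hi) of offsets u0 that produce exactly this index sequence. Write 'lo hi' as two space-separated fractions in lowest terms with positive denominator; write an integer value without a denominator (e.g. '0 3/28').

C = [1/20, 1/20, 3/20, 3/5, 13/20, 1, 1]
j=0 picked index 2: u0 ∈ [1/20, 3/20)
j=1 picked index 3: u0 ∈ [1/140, 16/35)
j=2 picked index 3: u0 ∈ [-19/140, 11/35)
j=3 picked index 3: u0 ∈ [-39/140, 6/35)
j=4 picked index 5: u0 ∈ [11/140, 3/7)
j=5 picked index 5: u0 ∈ [-9/140, 2/7)
j=6 picked index 5: u0 ∈ [-29/140, 1/7)
intersection: [11/140, 1/7)

11/140 1/7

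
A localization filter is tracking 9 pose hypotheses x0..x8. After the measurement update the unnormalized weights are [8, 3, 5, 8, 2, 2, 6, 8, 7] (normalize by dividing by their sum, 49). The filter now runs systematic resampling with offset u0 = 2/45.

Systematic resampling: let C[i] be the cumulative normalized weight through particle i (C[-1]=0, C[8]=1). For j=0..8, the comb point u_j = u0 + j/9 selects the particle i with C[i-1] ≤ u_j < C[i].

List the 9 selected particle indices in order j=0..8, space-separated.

0 0 2 3 3 6 7 7 8

C = [8/49, 11/49, 16/49, 24/49, 26/49, 4/7, 34/49, 6/7, 1]
j=0: u_0=2/45 ∈ [0, 8/49) → index 0
j=1: u_1=7/45 ∈ [0, 8/49) → index 0
j=2: u_2=4/15 ∈ [11/49, 16/49) → index 2
j=3: u_3=17/45 ∈ [16/49, 24/49) → index 3
j=4: u_4=22/45 ∈ [16/49, 24/49) → index 3
j=5: u_5=3/5 ∈ [4/7, 34/49) → index 6
j=6: u_6=32/45 ∈ [34/49, 6/7) → index 7
j=7: u_7=37/45 ∈ [34/49, 6/7) → index 7
j=8: u_8=14/15 ∈ [6/7, 1) → index 8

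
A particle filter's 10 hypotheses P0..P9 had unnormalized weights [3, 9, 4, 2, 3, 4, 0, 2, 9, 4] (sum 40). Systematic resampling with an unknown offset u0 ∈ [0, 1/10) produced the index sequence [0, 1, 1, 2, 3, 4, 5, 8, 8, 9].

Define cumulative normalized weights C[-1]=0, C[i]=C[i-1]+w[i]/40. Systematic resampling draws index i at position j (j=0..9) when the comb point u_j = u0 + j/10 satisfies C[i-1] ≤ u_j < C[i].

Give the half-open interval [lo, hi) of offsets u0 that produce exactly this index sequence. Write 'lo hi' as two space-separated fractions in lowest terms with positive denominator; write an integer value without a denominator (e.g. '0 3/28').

0 1/40

C = [3/40, 3/10, 2/5, 9/20, 21/40, 5/8, 5/8, 27/40, 9/10, 1]
j=0 picked index 0: u0 ∈ [0, 3/40)
j=1 picked index 1: u0 ∈ [-1/40, 1/5)
j=2 picked index 1: u0 ∈ [-1/8, 1/10)
j=3 picked index 2: u0 ∈ [0, 1/10)
j=4 picked index 3: u0 ∈ [0, 1/20)
j=5 picked index 4: u0 ∈ [-1/20, 1/40)
j=6 picked index 5: u0 ∈ [-3/40, 1/40)
j=7 picked index 8: u0 ∈ [-1/40, 1/5)
j=8 picked index 8: u0 ∈ [-1/8, 1/10)
j=9 picked index 9: u0 ∈ [0, 1/10)
intersection: [0, 1/40)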